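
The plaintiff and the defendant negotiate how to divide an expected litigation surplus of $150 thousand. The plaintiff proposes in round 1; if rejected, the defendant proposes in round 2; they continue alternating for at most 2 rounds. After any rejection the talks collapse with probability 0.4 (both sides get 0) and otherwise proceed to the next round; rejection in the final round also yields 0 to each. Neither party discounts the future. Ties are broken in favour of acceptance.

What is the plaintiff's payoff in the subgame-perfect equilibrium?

60

By backward induction:
Round 2 (the defendant proposes): rejection yields 0 for the plaintiff; the defendant offers 0 and keeps 150.
Round 1 (the plaintiff proposes): rejecting gives the defendant an expected 0.6 × 150 = 90; the plaintiff offers that and keeps 60.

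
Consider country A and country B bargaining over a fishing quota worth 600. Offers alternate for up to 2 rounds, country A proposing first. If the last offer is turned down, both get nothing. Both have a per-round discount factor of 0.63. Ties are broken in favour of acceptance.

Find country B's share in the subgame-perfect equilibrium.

By backward induction:
Round 2 (country B proposes): rejection yields 0 for country A; country B offers 0 and keeps 600.
Round 1 (country A proposes): country B can get 600 next round, worth 0.63 × 600 = 378 now; country A offers that and keeps 222.

378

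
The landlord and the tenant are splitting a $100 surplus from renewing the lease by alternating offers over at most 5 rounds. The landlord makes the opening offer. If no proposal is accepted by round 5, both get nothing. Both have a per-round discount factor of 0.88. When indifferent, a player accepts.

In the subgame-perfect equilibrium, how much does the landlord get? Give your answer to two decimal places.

81.26

Round 5 (the landlord proposes): the tenant will accept anything ≥ 0, so the landlord offers 0 and keeps 100.
Round 4 (the tenant proposes): the landlord can get 100 next round, worth 0.88 × 100 = 88 now. The tenant offers 88 and keeps 100 − 88 = 12.
Round 3 (the landlord proposes): the tenant can get 12 next round, worth 0.88 × 12 = 10.56 now; the landlord offers that and keeps 89.44.
Round 2 (the tenant proposes): the landlord can get 89.44 next round, worth 0.88 × 89.44 = 78.7072 now. The tenant offers 78.7072 and keeps 100 − 78.7072 = 21.2928.
Round 1 (the landlord proposes): the tenant can get 21.2928 next round, worth 0.88 × 21.2928 = 18.737664 now; the landlord offers that and keeps 81.262336.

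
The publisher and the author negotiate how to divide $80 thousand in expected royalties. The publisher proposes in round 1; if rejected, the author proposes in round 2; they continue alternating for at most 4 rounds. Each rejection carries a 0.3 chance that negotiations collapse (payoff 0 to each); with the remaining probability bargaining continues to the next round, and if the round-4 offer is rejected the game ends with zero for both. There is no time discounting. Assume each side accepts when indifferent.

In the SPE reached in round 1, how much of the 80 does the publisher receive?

By backward induction:
Round 4 (the author proposes): the publisher will accept anything ≥ 0, so the author offers 0 and keeps 80.
Round 3 (the publisher proposes): rejecting gives the author an expected 0.7 × 80 = 56, so the publisher offers 56, keeping 24.
Round 2 (the author proposes): rejecting gives the publisher an expected 0.7 × 24 = 16.8; the author offers that and keeps 63.2.
Round 1 (the publisher proposes): rejecting gives the author an expected 0.7 × 63.2 = 44.24; the publisher offers that and keeps 35.76.

35.76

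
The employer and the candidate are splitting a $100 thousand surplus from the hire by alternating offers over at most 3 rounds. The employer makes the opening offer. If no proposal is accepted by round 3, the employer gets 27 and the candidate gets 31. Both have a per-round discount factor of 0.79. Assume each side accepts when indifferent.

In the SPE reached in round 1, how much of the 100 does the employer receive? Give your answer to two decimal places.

Round 3 (the employer proposes): the candidate gets 31 if talks fail, so the employer offers 31 and keeps 69.
Round 2 (the candidate proposes): the employer can get 69 next round, worth 0.79 × 69 = 54.51 now; the candidate offers that and keeps 45.49.
Round 1 (the employer proposes): the candidate can get 45.49 next round, worth 0.79 × 45.49 = 35.9371 now. The employer offers 35.9371 and keeps 100 − 35.9371 = 64.0629.

64.06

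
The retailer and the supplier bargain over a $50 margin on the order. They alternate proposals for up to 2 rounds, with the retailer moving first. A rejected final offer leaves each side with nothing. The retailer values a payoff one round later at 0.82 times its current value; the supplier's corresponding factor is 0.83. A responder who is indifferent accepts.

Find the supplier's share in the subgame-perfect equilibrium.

By backward induction:
Round 2 (the supplier proposes): rejection yields 0 for the retailer; the supplier offers 0 and keeps 50.
Round 1 (the retailer proposes): the supplier can get 50 next round, worth 0.83 × 50 = 41.5 now. The retailer offers 41.5 and keeps 50 − 41.5 = 8.5.

41.5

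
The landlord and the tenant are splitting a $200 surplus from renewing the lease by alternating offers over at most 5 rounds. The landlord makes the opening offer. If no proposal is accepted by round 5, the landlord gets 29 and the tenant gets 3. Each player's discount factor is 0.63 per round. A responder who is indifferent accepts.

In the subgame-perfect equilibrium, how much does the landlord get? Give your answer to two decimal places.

Round 5 (the landlord proposes): the tenant gets 3 if talks fail, so the landlord offers 3 and keeps 197.
Round 4 (the tenant proposes): the landlord can get 197 next round, worth 0.63 × 197 = 124.11 now. The tenant offers 124.11 and keeps 200 − 124.11 = 75.89.
Round 3 (the landlord proposes): the tenant can get 75.89 next round, worth 0.63 × 75.89 = 47.8107 now, so the landlord offers 47.8107, keeping 152.1893.
Round 2 (the tenant proposes): the landlord can get 152.1893 next round, worth 0.63 × 152.1893 = 95.879259 now; the tenant offers that and keeps 104.120741.
Round 1 (the landlord proposes): the tenant can get 104.120741 next round, worth 0.63 × 104.120741 = 65.59606683 now, so the landlord offers 65.59606683, keeping 134.40393317.

134.40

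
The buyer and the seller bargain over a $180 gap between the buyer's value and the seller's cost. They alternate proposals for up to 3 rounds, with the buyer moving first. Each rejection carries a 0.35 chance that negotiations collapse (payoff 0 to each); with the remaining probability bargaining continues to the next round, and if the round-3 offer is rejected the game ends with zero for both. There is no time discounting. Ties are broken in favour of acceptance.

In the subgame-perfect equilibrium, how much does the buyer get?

139.05

Round 3 (the buyer proposes): rejection yields 0 for the seller; the buyer offers 0 and keeps 180.
Round 2 (the seller proposes): rejecting gives the buyer an expected 0.65 × 180 = 117; the seller offers that and keeps 63.
Round 1 (the buyer proposes): rejecting gives the seller an expected 0.65 × 63 = 40.95; the buyer offers that and keeps 139.05.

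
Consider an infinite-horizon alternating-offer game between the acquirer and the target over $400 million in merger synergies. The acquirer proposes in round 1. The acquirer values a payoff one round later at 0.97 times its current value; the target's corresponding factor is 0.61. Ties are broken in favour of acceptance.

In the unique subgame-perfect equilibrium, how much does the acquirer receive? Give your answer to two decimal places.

When the acquirer proposes, the target accepts any offer worth at least 0.61 times what the target would get by proposing next round; and vice versa.
This gives x = 400 − 0.61y and y = 400 − 0.97x, where x and y are each side's share when it proposes.
Hence (1 − 0.61·0.97)x = 400(1 − 0.61), i.e. 0.4083·x = 156.
x ≈ 382.0720; the target's share is 400 − x ≈ 17.9280.

382.07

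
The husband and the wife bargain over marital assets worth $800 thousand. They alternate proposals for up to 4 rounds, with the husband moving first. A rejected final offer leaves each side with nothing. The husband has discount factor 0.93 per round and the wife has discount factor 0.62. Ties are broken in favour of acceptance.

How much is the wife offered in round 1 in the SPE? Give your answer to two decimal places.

320.71

Round 4 (the wife proposes): rejection yields 0 for the husband; the wife offers 0 and keeps 800.
Round 3 (the husband proposes): the wife can get 800 next round, worth 0.62 × 800 = 496 now; the husband offers that and keeps 304.
Round 2 (the wife proposes): the husband can get 304 next round, worth 0.93 × 304 = 282.72 now; the wife offers that and keeps 517.28.
Round 1 (the husband proposes): the wife can get 517.28 next round, worth 0.62 × 517.28 = 320.7136 now; the husband offers that and keeps 479.2864.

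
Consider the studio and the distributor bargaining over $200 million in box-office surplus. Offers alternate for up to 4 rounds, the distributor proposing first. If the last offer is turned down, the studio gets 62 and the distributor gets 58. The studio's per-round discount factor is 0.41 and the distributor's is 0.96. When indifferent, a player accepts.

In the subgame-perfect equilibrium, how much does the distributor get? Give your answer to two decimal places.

Round 4 (the studio proposes): the distributor gets 58 if talks fail, so the studio offers 58 and keeps 142.
Round 3 (the distributor proposes): the studio can get 142 next round, worth 0.41 × 142 = 58.22 now. The distributor offers 58.22 and keeps 200 − 58.22 = 141.78.
Round 2 (the studio proposes): the distributor can get 141.78 next round, worth 0.96 × 141.78 = 136.1088 now, so the studio offers 136.1088, keeping 63.8912.
Round 1 (the distributor proposes): the studio can get 63.8912 next round, worth 0.41 × 63.8912 = 26.195392 now. The distributor offers 26.195392 and keeps 200 − 26.195392 = 173.804608.

173.80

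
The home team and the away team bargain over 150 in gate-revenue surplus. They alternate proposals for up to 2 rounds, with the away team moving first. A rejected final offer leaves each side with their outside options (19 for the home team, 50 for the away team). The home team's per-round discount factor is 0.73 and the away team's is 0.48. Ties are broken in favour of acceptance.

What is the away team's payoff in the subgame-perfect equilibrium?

77

Work backward from the last round.
Round 2 (the home team proposes): the away team gets 50 if talks fail, so the home team offers 50 and keeps 100.
Round 1 (the away team proposes): the home team can get 100 next round, worth 0.73 × 100 = 73 now; the away team offers that and keeps 77.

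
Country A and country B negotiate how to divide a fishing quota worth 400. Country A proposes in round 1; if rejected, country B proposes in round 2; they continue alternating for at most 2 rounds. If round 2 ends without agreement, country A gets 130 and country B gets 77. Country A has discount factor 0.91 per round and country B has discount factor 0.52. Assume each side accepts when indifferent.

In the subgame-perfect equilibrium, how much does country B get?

Round 2 (country B proposes): country A gets 130 if talks fail, so country B offers 130 and keeps 270.
Round 1 (country A proposes): country B can get 270 next round, worth 0.52 × 270 = 140.4 now. Country A offers 140.4 and keeps 400 − 140.4 = 259.6.

140.4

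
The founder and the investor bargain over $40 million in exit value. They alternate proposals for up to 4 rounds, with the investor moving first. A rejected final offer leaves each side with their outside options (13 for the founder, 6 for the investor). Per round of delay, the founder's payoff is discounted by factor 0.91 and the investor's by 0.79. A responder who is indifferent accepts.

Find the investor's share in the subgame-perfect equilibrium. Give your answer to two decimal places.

10.11

By backward induction:
Round 4 (the founder proposes): the investor gets 6 if talks fail, so the founder offers 6 and keeps 34.
Round 3 (the investor proposes): the founder can get 34 next round, worth 0.91 × 34 = 30.94 now, so the investor offers 30.94, keeping 9.06.
Round 2 (the founder proposes): the investor can get 9.06 next round, worth 0.79 × 9.06 = 7.1574 now, so the founder offers 7.1574, keeping 32.8426.
Round 1 (the investor proposes): the founder can get 32.8426 next round, worth 0.91 × 32.8426 = 29.886766 now. The investor offers 29.886766 and keeps 40 − 29.886766 = 10.113234.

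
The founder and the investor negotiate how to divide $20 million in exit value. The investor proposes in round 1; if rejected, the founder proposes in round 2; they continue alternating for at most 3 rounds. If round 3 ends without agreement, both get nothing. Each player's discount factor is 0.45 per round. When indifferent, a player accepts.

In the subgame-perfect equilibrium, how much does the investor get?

Round 3 (the investor proposes): the founder will accept anything ≥ 0, so the investor offers 0 and keeps 20.
Round 2 (the founder proposes): the investor can get 20 next round, worth 0.45 × 20 = 9 now, so the founder offers 9, keeping 11.
Round 1 (the investor proposes): the founder can get 11 next round, worth 0.45 × 11 = 4.95 now. The investor offers 4.95 and keeps 20 − 4.95 = 15.05.

15.05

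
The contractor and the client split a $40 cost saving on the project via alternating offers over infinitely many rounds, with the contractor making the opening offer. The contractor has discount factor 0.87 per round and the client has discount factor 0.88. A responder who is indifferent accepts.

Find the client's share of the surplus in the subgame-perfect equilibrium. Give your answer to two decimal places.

Let x be the contractor's share when the contractor proposes and y be the client's share when the client proposes.
The client accepts iff offered ≥ 0.88·y, so x = 40 − 0.88y. Symmetrically y = 40 − 0.87x.
Substituting: x = 40 − 0.88(40 − 0.87x), giving x(1 − 0.87·0.88) = 40(1 − 0.88).
So x = 40 × 0.12 / 0.2344 ≈ 20.4778, and the client receives 40 − x ≈ 19.5222.

19.52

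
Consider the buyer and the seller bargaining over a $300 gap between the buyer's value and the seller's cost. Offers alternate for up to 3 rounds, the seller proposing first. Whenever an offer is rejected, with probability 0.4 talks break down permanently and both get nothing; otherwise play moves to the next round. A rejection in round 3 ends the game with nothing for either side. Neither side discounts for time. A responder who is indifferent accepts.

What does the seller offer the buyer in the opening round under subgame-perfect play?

72

By backward induction:
Round 3 (the seller proposes): the buyer will accept anything ≥ 0, so the seller offers 0 and keeps 300.
Round 2 (the buyer proposes): rejecting gives the seller an expected 0.6 × 300 = 180, so the buyer offers 180, keeping 120.
Round 1 (the seller proposes): rejecting gives the buyer an expected 0.6 × 120 = 72, so the seller offers 72, keeping 228.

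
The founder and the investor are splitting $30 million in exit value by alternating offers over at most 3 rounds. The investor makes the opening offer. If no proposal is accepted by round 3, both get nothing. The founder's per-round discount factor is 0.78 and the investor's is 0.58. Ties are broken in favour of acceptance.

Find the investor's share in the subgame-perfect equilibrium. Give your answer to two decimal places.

Solve by backward induction from round 3.
Round 3 (the investor proposes): the founder will accept anything ≥ 0, so the investor offers 0 and keeps 30.
Round 2 (the founder proposes): the investor can get 30 next round, worth 0.58 × 30 = 17.4 now, so the founder offers 17.4, keeping 12.6.
Round 1 (the investor proposes): the founder can get 12.6 next round, worth 0.78 × 12.6 = 9.828 now; the investor offers that and keeps 20.172.

20.17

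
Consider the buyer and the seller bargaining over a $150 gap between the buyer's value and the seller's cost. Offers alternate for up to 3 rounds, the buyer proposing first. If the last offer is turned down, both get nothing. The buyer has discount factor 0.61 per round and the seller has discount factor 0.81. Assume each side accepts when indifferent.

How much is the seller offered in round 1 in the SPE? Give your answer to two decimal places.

Round 3 (the buyer proposes): rejection yields 0 for the seller; the buyer offers 0 and keeps 150.
Round 2 (the seller proposes): the buyer can get 150 next round, worth 0.61 × 150 = 91.5 now, so the seller offers 91.5, keeping 58.5.
Round 1 (the buyer proposes): the seller can get 58.5 next round, worth 0.81 × 58.5 = 47.385 now; the buyer offers that and keeps 102.615.

47.39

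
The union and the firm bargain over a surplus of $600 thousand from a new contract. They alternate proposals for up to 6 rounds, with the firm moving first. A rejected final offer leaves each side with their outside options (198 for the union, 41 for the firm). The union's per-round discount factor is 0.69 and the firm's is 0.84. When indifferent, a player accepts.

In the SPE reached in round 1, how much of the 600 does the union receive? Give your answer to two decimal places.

234.21

Round 6 (the union proposes): the firm gets 41 if talks fail, so the union offers 41 and keeps 559.
Round 5 (the firm proposes): the union can get 559 next round, worth 0.69 × 559 = 385.71 now, so the firm offers 385.71, keeping 214.29.
Round 4 (the union proposes): the firm can get 214.29 next round, worth 0.84 × 214.29 = 180.0036 now, so the union offers 180.0036, keeping 419.9964.
Round 3 (the firm proposes): the union can get 419.9964 next round, worth 0.69 × 419.9964 = 289.797516 now; the firm offers that and keeps 310.202484.
Round 2 (the union proposes): the firm can get 310.202484 next round, worth 0.84 × 310.202484 = 260.57008656 now; the union offers that and keeps 339.42991344.
Round 1 (the firm proposes): the union can get 339.42991344 next round, worth 0.69 × 339.42991344 = 234.2066402736 now. The firm offers 234.2066402736 and keeps 600 − 234.2066402736 = 365.7933597264.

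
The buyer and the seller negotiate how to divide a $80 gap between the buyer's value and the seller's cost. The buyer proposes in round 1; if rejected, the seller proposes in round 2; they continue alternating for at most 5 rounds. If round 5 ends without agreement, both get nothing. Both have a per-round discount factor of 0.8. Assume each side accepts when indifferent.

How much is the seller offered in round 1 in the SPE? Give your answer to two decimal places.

By backward induction:
Round 5 (the buyer proposes): rejection yields 0 for the seller; the buyer offers 0 and keeps 80.
Round 4 (the seller proposes): the buyer can get 80 next round, worth 0.8 × 80 = 64 now, so the seller offers 64, keeping 16.
Round 3 (the buyer proposes): the seller can get 16 next round, worth 0.8 × 16 = 12.8 now; the buyer offers that and keeps 67.2.
Round 2 (the seller proposes): the buyer can get 67.2 next round, worth 0.8 × 67.2 = 53.76 now. The seller offers 53.76 and keeps 80 − 53.76 = 26.24.
Round 1 (the buyer proposes): the seller can get 26.24 next round, worth 0.8 × 26.24 = 20.992 now; the buyer offers that and keeps 59.008.

20.99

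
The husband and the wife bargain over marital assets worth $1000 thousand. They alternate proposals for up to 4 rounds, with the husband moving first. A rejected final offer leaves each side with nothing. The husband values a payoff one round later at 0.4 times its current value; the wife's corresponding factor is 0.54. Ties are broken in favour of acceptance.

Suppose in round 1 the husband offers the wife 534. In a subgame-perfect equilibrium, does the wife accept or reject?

Accept

Round 4 (the wife proposes): rejection yields 0 for the husband; the wife offers 0 and keeps 1000.
Round 3 (the husband proposes): the wife can get 1000 next round, worth 0.54 × 1000 = 540 now, so the husband offers 540, keeping 460.
Round 2 (the wife proposes): the husband can get 460 next round, worth 0.4 × 460 = 184 now, so the wife offers 184, keeping 816.
So by rejecting in round 1, the wife gets 816 next round, worth 0.54 × 816 = 440.64 now.
Offer 534 ≥ 440.64, so the wife accepts.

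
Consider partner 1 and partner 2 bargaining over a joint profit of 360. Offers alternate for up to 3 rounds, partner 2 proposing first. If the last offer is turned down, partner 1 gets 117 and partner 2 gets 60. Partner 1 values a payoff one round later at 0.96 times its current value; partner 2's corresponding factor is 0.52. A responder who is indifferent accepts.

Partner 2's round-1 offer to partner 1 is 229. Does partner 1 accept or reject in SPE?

Accept

Round 3 (partner 2 proposes): partner 1 gets 117 if talks fail, so partner 2 offers 117 and keeps 243.
Round 2 (partner 1 proposes): partner 2 can get 243 next round, worth 0.52 × 243 = 126.36 now, so partner 1 offers 126.36, keeping 233.64.
So by rejecting in round 1, partner 1 gets 233.64 next round, worth 0.96 × 233.64 = 224.2944 now.
Offer 229 ≥ 224.2944, so partner 1 accepts.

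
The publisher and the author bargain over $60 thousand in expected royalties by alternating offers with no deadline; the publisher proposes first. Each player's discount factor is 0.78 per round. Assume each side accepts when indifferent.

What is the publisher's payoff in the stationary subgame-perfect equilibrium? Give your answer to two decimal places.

Let x be the publisher's share when the publisher proposes and y be the author's share when the author proposes.
The author accepts iff offered ≥ 0.78·y, so x = 60 − 0.78y. Symmetrically y = 60 − 0.78x.
Substituting: x = 60 − 0.78(60 − 0.78x), giving x(1 − 0.78·0.78) = 60(1 − 0.78).
So x = 60 × 0.22 / 0.3916 ≈ 33.7079, and the author receives 60 − x ≈ 26.2921.

33.71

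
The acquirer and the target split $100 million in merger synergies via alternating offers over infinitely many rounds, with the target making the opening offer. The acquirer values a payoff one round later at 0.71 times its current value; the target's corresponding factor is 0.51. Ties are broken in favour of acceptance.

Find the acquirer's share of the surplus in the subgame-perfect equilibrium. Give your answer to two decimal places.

In a stationary SPE each proposer offers the other exactly their discounted continuation value.
If the target keeps x when proposing and the acquirer keeps y when proposing, then x = 100 − 0.71y and y = 100 − 0.51x.
Solving: x = 100(1 − 0.71) / (1 − 0.51·0.71) = 29 / 0.6379 ≈ 45.4617.
The acquirer gets 100 − 45.4617 ≈ 54.5383.

54.54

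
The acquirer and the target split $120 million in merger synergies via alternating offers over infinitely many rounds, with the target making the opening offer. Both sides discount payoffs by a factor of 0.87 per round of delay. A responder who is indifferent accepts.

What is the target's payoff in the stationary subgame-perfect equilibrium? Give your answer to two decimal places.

64.17

In a stationary SPE each proposer offers the other exactly their discounted continuation value.
If the target keeps x when proposing and the acquirer keeps y when proposing, then x = 120 − 0.87y and y = 120 − 0.87x.
Solving: x = 120(1 − 0.87) / (1 − 0.87·0.87) = 15.6 / 0.2431 ≈ 64.1711.
The acquirer gets 120 − 64.1711 ≈ 55.8289.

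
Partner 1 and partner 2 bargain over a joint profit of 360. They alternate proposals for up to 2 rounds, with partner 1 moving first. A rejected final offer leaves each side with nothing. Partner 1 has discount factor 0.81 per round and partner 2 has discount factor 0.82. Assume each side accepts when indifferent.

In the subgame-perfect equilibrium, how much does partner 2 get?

295.2

Round 2 (partner 2 proposes): rejection yields 0 for partner 1; partner 2 offers 0 and keeps 360.
Round 1 (partner 1 proposes): partner 2 can get 360 next round, worth 0.82 × 360 = 295.2 now, so partner 1 offers 295.2, keeping 64.8.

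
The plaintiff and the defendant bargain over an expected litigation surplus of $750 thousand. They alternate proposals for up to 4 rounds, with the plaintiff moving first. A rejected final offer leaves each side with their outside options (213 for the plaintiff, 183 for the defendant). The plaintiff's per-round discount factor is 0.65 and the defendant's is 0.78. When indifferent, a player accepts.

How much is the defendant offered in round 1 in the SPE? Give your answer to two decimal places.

417.11

Work backward from the last round.
Round 4 (the defendant proposes): the plaintiff gets 213 if talks fail, so the defendant offers 213 and keeps 537.
Round 3 (the plaintiff proposes): the defendant can get 537 next round, worth 0.78 × 537 = 418.86 now, so the plaintiff offers 418.86, keeping 331.14.
Round 2 (the defendant proposes): the plaintiff can get 331.14 next round, worth 0.65 × 331.14 = 215.241 now, so the defendant offers 215.241, keeping 534.759.
Round 1 (the plaintiff proposes): the defendant can get 534.759 next round, worth 0.78 × 534.759 = 417.11202 now, so the plaintiff offers 417.11202, keeping 332.88798.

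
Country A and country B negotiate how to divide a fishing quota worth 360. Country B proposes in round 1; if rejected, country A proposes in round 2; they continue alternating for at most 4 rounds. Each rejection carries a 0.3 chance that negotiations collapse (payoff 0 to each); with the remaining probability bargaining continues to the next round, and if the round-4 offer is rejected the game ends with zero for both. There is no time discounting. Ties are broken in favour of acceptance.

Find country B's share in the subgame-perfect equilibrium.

By backward induction:
Round 4 (country A proposes): rejection yields 0 for country B; country A offers 0 and keeps 360.
Round 3 (country B proposes): rejecting gives country A an expected 0.7 × 360 = 252; country B offers that and keeps 108.
Round 2 (country A proposes): rejecting gives country B an expected 0.7 × 108 = 75.6. Country A offers 75.6 and keeps 360 − 75.6 = 284.4.
Round 1 (country B proposes): rejecting gives country A an expected 0.7 × 284.4 = 199.08; country B offers that and keeps 160.92.

160.92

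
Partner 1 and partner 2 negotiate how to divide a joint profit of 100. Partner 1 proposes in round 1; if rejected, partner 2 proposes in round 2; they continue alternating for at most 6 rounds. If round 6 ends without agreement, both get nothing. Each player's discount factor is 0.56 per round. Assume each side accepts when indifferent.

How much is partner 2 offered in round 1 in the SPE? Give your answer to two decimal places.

37.87

Solve by backward induction from round 6.
Round 6 (partner 2 proposes): partner 1 will accept anything ≥ 0, so partner 2 offers 0 and keeps 100.
Round 5 (partner 1 proposes): partner 2 can get 100 next round, worth 0.56 × 100 = 56 now; partner 1 offers that and keeps 44.
Round 4 (partner 2 proposes): partner 1 can get 44 next round, worth 0.56 × 44 = 24.64 now; partner 2 offers that and keeps 75.36.
Round 3 (partner 1 proposes): partner 2 can get 75.36 next round, worth 0.56 × 75.36 = 42.2016 now. Partner 1 offers 42.2016 and keeps 100 − 42.2016 = 57.7984.
Round 2 (partner 2 proposes): partner 1 can get 57.7984 next round, worth 0.56 × 57.7984 = 32.367104 now. Partner 2 offers 32.367104 and keeps 100 − 32.367104 = 67.632896.
Round 1 (partner 1 proposes): partner 2 can get 67.632896 next round, worth 0.56 × 67.632896 = 37.87442176 now; partner 1 offers that and keeps 62.12557824.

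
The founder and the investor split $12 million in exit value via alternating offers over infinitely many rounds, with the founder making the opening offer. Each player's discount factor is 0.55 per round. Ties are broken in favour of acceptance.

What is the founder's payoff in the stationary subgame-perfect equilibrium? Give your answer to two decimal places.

7.74

Let x be the founder's share when the founder proposes and y be the investor's share when the investor proposes.
The investor accepts iff offered ≥ 0.55·y, so x = 12 − 0.55y. Symmetrically y = 12 − 0.55x.
Substituting: x = 12 − 0.55(12 − 0.55x), giving x(1 − 0.55·0.55) = 12(1 − 0.55).
So x = 12 × 0.45 / 0.6975 ≈ 7.7419, and the investor receives 12 − x ≈ 4.2581.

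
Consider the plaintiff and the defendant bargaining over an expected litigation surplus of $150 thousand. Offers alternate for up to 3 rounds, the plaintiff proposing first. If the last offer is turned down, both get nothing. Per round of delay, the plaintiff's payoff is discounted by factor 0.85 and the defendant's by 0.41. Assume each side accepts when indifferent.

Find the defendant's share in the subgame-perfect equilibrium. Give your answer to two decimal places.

By backward induction:
Round 3 (the plaintiff proposes): the defendant will accept anything ≥ 0, so the plaintiff offers 0 and keeps 150.
Round 2 (the defendant proposes): the plaintiff can get 150 next round, worth 0.85 × 150 = 127.5 now. The defendant offers 127.5 and keeps 150 − 127.5 = 22.5.
Round 1 (the plaintiff proposes): the defendant can get 22.5 next round, worth 0.41 × 22.5 = 9.225 now; the plaintiff offers that and keeps 140.775.

9.23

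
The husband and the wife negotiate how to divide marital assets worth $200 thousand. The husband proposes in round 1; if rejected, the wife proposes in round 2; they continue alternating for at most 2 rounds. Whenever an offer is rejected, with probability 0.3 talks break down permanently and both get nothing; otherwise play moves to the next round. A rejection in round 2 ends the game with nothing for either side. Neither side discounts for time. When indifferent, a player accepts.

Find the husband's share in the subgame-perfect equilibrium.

60

Round 2 (the wife proposes): rejection yields 0 for the husband; the wife offers 0 and keeps 200.
Round 1 (the husband proposes): rejecting gives the wife an expected 0.7 × 200 = 140, so the husband offers 140, keeping 60.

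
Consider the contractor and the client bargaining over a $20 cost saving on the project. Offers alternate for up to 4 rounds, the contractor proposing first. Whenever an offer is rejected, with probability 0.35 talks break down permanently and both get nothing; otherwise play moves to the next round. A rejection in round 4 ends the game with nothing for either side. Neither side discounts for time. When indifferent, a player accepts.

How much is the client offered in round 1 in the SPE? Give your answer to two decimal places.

10.04

By backward induction:
Round 4 (the client proposes): the contractor will accept anything ≥ 0, so the client offers 0 and keeps 20.
Round 3 (the contractor proposes): rejecting gives the client an expected 0.65 × 20 = 13; the contractor offers that and keeps 7.
Round 2 (the client proposes): rejecting gives the contractor an expected 0.65 × 7 = 4.55; the client offers that and keeps 15.45.
Round 1 (the contractor proposes): rejecting gives the client an expected 0.65 × 15.45 = 10.0425. The contractor offers 10.0425 and keeps 20 − 10.0425 = 9.9575.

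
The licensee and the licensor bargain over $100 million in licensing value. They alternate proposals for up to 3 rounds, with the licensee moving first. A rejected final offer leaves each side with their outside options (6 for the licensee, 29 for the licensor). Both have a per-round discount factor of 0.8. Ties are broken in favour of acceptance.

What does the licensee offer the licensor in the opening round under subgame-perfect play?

34.56

Round 3 (the licensee proposes): the licensor gets 29 if talks fail, so the licensee offers 29 and keeps 71.
Round 2 (the licensor proposes): the licensee can get 71 next round, worth 0.8 × 71 = 56.8 now; the licensor offers that and keeps 43.2.
Round 1 (the licensee proposes): the licensor can get 43.2 next round, worth 0.8 × 43.2 = 34.56 now; the licensee offers that and keeps 65.44.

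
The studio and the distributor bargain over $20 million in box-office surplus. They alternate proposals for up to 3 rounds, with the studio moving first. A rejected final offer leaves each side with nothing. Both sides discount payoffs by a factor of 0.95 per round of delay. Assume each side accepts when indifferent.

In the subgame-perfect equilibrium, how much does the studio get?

Round 3 (the studio proposes): the distributor will accept anything ≥ 0, so the studio offers 0 and keeps 20.
Round 2 (the distributor proposes): the studio can get 20 next round, worth 0.95 × 20 = 19 now; the distributor offers that and keeps 1.
Round 1 (the studio proposes): the distributor can get 1 next round, worth 0.95 × 1 = 0.95 now; the studio offers that and keeps 19.05.

19.05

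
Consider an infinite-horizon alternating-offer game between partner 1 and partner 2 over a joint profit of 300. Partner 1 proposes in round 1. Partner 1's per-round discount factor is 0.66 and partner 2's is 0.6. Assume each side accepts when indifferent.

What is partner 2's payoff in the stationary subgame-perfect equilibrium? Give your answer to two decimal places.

101.32

When partner 1 proposes, partner 2 accepts any offer worth at least 0.6 times what partner 2 would get by proposing next round; and vice versa.
This gives x = 300 − 0.6y and y = 300 − 0.66x, where x and y are each side's share when it proposes.
Hence (1 − 0.6·0.66)x = 300(1 − 0.6), i.e. 0.604·x = 120.
x ≈ 198.6755; partner 2's share is 300 − x ≈ 101.3245.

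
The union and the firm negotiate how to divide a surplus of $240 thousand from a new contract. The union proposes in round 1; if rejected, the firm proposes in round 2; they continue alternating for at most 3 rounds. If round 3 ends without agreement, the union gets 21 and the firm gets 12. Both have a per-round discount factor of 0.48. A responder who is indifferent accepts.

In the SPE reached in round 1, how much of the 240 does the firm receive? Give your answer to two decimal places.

Work backward from the last round.
Round 3 (the union proposes): the firm gets 12 if talks fail, so the union offers 12 and keeps 228.
Round 2 (the firm proposes): the union can get 228 next round, worth 0.48 × 228 = 109.44 now, so the firm offers 109.44, keeping 130.56.
Round 1 (the union proposes): the firm can get 130.56 next round, worth 0.48 × 130.56 = 62.6688 now; the union offers that and keeps 177.3312.

62.67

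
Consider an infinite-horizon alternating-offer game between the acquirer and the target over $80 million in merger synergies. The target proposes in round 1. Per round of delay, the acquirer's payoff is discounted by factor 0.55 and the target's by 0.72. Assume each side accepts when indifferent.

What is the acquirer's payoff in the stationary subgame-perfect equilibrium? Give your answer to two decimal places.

Let x be the target's share when the target proposes and y be the acquirer's share when the acquirer proposes.
The acquirer accepts iff offered ≥ 0.55·y, so x = 80 − 0.55y. Symmetrically y = 80 − 0.72x.
Substituting: x = 80 − 0.55(80 − 0.72x), giving x(1 − 0.72·0.55) = 80(1 − 0.55).
So x = 80 × 0.45 / 0.604 ≈ 59.6026, and the acquirer receives 80 − x ≈ 20.3974.

20.40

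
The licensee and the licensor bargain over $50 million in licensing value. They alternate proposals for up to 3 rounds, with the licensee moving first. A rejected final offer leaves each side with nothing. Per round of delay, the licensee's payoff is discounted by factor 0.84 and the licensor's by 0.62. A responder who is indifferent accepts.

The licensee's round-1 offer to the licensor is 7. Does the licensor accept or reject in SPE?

Round 3 (the licensee proposes): the licensor will accept anything ≥ 0, so the licensee offers 0 and keeps 50.
Round 2 (the licensor proposes): the licensee can get 50 next round, worth 0.84 × 50 = 42 now. The licensor offers 42 and keeps 50 − 42 = 8.
So by rejecting in round 1, the licensor gets 8 next round, worth 0.62 × 8 = 4.96 now.
Offer 7 ≥ 4.96, so the licensor accepts.

Accept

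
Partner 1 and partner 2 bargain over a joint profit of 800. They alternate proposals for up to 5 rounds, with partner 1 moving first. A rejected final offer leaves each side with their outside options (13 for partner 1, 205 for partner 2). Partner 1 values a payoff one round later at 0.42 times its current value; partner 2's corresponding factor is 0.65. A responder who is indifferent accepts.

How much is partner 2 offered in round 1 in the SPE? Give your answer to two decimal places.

399.22

Round 5 (partner 1 proposes): partner 2 gets 205 if talks fail, so partner 1 offers 205 and keeps 595.
Round 4 (partner 2 proposes): partner 1 can get 595 next round, worth 0.42 × 595 = 249.9 now. Partner 2 offers 249.9 and keeps 800 − 249.9 = 550.1.
Round 3 (partner 1 proposes): partner 2 can get 550.1 next round, worth 0.65 × 550.1 = 357.565 now; partner 1 offers that and keeps 442.435.
Round 2 (partner 2 proposes): partner 1 can get 442.435 next round, worth 0.42 × 442.435 = 185.8227 now. Partner 2 offers 185.8227 and keeps 800 − 185.8227 = 614.1773.
Round 1 (partner 1 proposes): partner 2 can get 614.1773 next round, worth 0.65 × 614.1773 = 399.215245 now. Partner 1 offers 399.215245 and keeps 800 − 399.215245 = 400.784755.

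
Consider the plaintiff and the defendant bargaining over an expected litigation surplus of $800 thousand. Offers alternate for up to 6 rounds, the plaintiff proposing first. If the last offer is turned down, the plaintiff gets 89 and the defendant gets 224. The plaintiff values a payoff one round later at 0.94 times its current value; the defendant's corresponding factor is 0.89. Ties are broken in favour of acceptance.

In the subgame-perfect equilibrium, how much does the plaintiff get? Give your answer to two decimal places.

278.65

Work backward from the last round.
Round 6 (the defendant proposes): the plaintiff gets 89 if talks fail, so the defendant offers 89 and keeps 711.
Round 5 (the plaintiff proposes): the defendant can get 711 next round, worth 0.89 × 711 = 632.79 now; the plaintiff offers that and keeps 167.21.
Round 4 (the defendant proposes): the plaintiff can get 167.21 next round, worth 0.94 × 167.21 = 157.1774 now; the defendant offers that and keeps 642.8226.
Round 3 (the plaintiff proposes): the defendant can get 642.8226 next round, worth 0.89 × 642.8226 = 572.112114 now; the plaintiff offers that and keeps 227.887886.
Round 2 (the defendant proposes): the plaintiff can get 227.887886 next round, worth 0.94 × 227.887886 = 214.21461284 now; the defendant offers that and keeps 585.78538716.
Round 1 (the plaintiff proposes): the defendant can get 585.78538716 next round, worth 0.89 × 585.78538716 = 521.3489945724 now. The plaintiff offers 521.3489945724 and keeps 800 − 521.3489945724 = 278.6510054276.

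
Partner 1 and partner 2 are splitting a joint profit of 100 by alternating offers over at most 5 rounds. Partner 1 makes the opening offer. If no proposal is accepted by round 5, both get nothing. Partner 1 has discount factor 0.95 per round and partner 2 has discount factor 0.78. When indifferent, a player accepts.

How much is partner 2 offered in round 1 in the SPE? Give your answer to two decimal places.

Solve by backward induction from round 5.
Round 5 (partner 1 proposes): rejection yields 0 for partner 2; partner 1 offers 0 and keeps 100.
Round 4 (partner 2 proposes): partner 1 can get 100 next round, worth 0.95 × 100 = 95 now. Partner 2 offers 95 and keeps 100 − 95 = 5.
Round 3 (partner 1 proposes): partner 2 can get 5 next round, worth 0.78 × 5 = 3.9 now, so partner 1 offers 3.9, keeping 96.1.
Round 2 (partner 2 proposes): partner 1 can get 96.1 next round, worth 0.95 × 96.1 = 91.295 now, so partner 2 offers 91.295, keeping 8.705.
Round 1 (partner 1 proposes): partner 2 can get 8.705 next round, worth 0.78 × 8.705 = 6.7899 now; partner 1 offers that and keeps 93.2101.

6.79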